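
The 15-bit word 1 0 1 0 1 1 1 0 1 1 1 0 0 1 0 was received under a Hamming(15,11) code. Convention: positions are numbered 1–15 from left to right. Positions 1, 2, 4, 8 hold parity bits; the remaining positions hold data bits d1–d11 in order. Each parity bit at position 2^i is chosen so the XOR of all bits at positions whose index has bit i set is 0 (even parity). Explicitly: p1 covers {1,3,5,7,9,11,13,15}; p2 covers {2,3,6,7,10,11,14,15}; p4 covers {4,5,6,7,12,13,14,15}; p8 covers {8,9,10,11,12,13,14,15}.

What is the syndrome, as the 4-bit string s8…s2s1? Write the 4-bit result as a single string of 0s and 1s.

0000

s1 (pos 1,3,5,7,9,11,13,15): 1⊕1⊕1⊕1⊕1⊕1⊕0⊕0 = 0
s2 (pos 2,3,6,7,10,11,14,15): 0⊕1⊕1⊕1⊕1⊕1⊕1⊕0 = 0
s4 (pos 4,5,6,7,12,13,14,15): 0⊕1⊕1⊕1⊕0⊕0⊕1⊕0 = 0
s8 (pos 8,9,10,11,12,13,14,15): 0⊕1⊕1⊕1⊕0⊕0⊕1⊕0 = 0
Syndrome s8…s1 = 0000 → no error.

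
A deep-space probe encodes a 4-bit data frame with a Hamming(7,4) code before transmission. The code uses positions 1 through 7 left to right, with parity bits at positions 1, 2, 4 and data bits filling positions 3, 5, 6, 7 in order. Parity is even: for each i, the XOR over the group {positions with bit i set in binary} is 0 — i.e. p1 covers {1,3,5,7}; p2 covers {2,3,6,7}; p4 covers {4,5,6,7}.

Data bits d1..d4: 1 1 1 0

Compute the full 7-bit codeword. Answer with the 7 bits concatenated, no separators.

Place data at non-parity positions: p1 p2 1 p4 1 1 0
p1 (pos 1,3,5,7): XOR of data positions = 1⊕1⊕0 = 0
p2 (pos 2,3,6,7): XOR of data positions = 1⊕1⊕0 = 0
p4 (pos 4,5,6,7): XOR of data positions = 1⊕1⊕0 = 0
Codeword: 0010110

0010110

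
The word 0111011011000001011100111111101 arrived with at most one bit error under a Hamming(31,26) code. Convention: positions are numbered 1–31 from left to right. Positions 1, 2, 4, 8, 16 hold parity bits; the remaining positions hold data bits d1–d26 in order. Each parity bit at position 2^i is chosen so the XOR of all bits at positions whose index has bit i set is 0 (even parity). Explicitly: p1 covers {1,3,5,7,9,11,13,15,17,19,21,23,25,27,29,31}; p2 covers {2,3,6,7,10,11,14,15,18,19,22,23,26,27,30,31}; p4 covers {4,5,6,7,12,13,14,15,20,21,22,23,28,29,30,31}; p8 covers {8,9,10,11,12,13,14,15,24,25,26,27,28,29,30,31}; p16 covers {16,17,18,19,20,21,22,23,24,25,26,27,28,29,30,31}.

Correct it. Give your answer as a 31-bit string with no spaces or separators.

s1 (pos 1,3,5,7,9,11,13,15,17,19,21,23,25,27,29,31): 0⊕1⊕0⊕1⊕1⊕0⊕0⊕0⊕0⊕1⊕0⊕1⊕1⊕1⊕1⊕1 = 1
s2 (pos 2,3,6,7,10,11,14,15,18,19,22,23,26,27,30,31): 1⊕1⊕1⊕1⊕1⊕0⊕0⊕0⊕1⊕1⊕0⊕1⊕1⊕1⊕0⊕1 = 1
s4 (pos 4,5,6,7,12,13,14,15,20,21,22,23,28,29,30,31): 1⊕0⊕1⊕1⊕0⊕0⊕0⊕0⊕1⊕0⊕0⊕1⊕1⊕1⊕0⊕1 = 0
s8 (pos 8,9,10,11,12,13,14,15,24,25,26,27,28,29,30,31): 0⊕1⊕1⊕0⊕0⊕0⊕0⊕0⊕1⊕1⊕1⊕1⊕1⊕1⊕0⊕1 = 1
s16 (pos 16,17,18,19,20,21,22,23,24,25,26,27,28,29,30,31): 1⊕0⊕1⊕1⊕1⊕0⊕0⊕1⊕1⊕1⊕1⊕1⊕1⊕1⊕0⊕1 = 0
Syndrome s16…s1 = 01011 → error at position 11.
Flip position 11: 0111011011000001011100111111101 → 0111011011100001011100111111101

0111011011100001011100111111101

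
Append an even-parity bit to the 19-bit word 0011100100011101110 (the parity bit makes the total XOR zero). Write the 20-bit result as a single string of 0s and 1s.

00111001000111011100

XOR of the 19 data bits: 0⊕0⊕1⊕1⊕1⊕0⊕0⊕1⊕0⊕0⊕0⊕1⊕1⊕1⊕0⊕1⊕1⊕1⊕0 = 0
Parity bit = 0 (so all 20 bits XOR to 0).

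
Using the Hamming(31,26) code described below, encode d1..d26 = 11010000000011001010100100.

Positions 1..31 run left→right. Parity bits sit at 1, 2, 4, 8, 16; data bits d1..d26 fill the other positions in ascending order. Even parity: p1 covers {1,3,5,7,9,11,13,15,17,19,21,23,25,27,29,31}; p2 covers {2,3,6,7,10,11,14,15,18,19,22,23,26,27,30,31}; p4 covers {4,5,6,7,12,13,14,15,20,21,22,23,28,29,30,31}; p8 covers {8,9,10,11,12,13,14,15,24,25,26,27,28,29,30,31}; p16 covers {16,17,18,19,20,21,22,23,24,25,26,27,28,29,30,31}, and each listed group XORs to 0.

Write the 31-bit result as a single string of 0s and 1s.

1010101100000000011001010100100

Place data at non-parity positions: p1 p2 1 p4 1 0 1 p8 0 0 0 0 0 0 0 p16 0 1 1 0 0 1 0 1 0 1 0 0 1 0 0
p1 (pos 1,3,5,7,9,11,13,15,17,19,21,23,25,27,29,31): XOR of data positions = 1⊕1⊕1⊕0⊕0⊕0⊕0⊕0⊕1⊕0⊕0⊕0⊕0⊕1⊕0 = 1
p2 (pos 2,3,6,7,10,11,14,15,18,19,22,23,26,27,30,31): XOR of data positions = 1⊕0⊕1⊕0⊕0⊕0⊕0⊕1⊕1⊕1⊕0⊕1⊕0⊕0⊕0 = 0
p4 (pos 4,5,6,7,12,13,14,15,20,21,22,23,28,29,30,31): XOR of data positions = 1⊕0⊕1⊕0⊕0⊕0⊕0⊕0⊕0⊕1⊕0⊕0⊕1⊕0⊕0 = 0
p8 (pos 8,9,10,11,12,13,14,15,24,25,26,27,28,29,30,31): XOR of data positions = 0⊕0⊕0⊕0⊕0⊕0⊕0⊕1⊕0⊕1⊕0⊕0⊕1⊕0⊕0 = 1
p16 (pos 16,17,18,19,20,21,22,23,24,25,26,27,28,29,30,31): XOR of data positions = 0⊕1⊕1⊕0⊕0⊕1⊕0⊕1⊕0⊕1⊕0⊕0⊕1⊕0⊕0 = 0
Codeword: 1010101100000000011001010100100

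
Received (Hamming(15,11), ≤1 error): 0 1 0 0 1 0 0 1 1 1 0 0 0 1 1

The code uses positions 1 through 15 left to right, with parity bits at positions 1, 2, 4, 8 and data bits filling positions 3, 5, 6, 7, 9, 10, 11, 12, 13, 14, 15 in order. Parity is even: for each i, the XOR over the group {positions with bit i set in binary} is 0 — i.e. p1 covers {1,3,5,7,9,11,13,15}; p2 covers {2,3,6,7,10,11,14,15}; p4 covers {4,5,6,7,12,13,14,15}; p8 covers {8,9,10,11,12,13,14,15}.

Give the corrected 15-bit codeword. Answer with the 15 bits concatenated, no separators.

010010011100111

s1 (pos 1,3,5,7,9,11,13,15): 0⊕0⊕1⊕0⊕1⊕0⊕0⊕1 = 1
s2 (pos 2,3,6,7,10,11,14,15): 1⊕0⊕0⊕0⊕1⊕0⊕1⊕1 = 0
s4 (pos 4,5,6,7,12,13,14,15): 0⊕1⊕0⊕0⊕0⊕0⊕1⊕1 = 1
s8 (pos 8,9,10,11,12,13,14,15): 1⊕1⊕1⊕0⊕0⊕0⊕1⊕1 = 1
Syndrome s8…s1 = 1101 → error at position 13.
Flip position 13: 010010011100011 → 010010011100111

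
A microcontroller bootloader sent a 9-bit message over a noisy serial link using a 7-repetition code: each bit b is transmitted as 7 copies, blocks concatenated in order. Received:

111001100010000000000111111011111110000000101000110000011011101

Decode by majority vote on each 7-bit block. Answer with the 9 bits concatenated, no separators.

Block 1 (1110011): 5 ones → 1
Block 2 (0001000): 1 one → 0
Block 3 (0000000): 0 ones → 0
Block 4 (1111110): 6 ones → 1
Block 5 (1111111): 7 ones → 1
Block 6 (0000000): 0 ones → 0
Block 7 (1010001): 3 ones → 0
Block 8 (1000001): 2 ones → 0
Block 9 (1011101): 5 ones → 1

100110001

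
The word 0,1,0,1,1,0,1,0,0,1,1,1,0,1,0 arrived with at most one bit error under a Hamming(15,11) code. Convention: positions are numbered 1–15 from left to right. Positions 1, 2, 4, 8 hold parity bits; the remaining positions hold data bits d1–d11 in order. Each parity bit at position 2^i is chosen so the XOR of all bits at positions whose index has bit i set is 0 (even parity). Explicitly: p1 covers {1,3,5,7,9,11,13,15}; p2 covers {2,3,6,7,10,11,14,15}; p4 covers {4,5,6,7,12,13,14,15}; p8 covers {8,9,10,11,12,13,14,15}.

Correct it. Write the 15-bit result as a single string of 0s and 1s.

010110000111010

s1 (pos 1,3,5,7,9,11,13,15): 0⊕0⊕1⊕1⊕0⊕1⊕0⊕0 = 1
s2 (pos 2,3,6,7,10,11,14,15): 1⊕0⊕0⊕1⊕1⊕1⊕1⊕0 = 1
s4 (pos 4,5,6,7,12,13,14,15): 1⊕1⊕0⊕1⊕1⊕0⊕1⊕0 = 1
s8 (pos 8,9,10,11,12,13,14,15): 0⊕0⊕1⊕1⊕1⊕0⊕1⊕0 = 0
Syndrome s8…s1 = 0111 → error at position 7.
Flip position 7: 010110100111010 → 010110000111010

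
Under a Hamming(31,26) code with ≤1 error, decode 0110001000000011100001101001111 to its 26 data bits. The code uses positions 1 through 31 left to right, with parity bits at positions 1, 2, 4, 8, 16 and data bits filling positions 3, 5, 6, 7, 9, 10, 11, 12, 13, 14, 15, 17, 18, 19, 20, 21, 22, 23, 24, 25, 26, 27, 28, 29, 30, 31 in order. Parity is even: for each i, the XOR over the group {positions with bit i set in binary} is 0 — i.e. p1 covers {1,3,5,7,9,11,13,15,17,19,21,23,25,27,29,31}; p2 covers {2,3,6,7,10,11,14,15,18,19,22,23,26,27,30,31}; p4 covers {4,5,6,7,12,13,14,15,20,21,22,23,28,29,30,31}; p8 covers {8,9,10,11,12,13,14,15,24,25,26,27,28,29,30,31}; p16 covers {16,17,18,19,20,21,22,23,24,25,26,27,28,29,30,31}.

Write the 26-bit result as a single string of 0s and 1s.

s1 (pos 1,3,5,7,9,11,13,15,17,19,21,23,25,27,29,31): 0⊕1⊕0⊕1⊕0⊕0⊕0⊕1⊕1⊕0⊕0⊕1⊕1⊕0⊕1⊕1 = 0
s2 (pos 2,3,6,7,10,11,14,15,18,19,22,23,26,27,30,31): 1⊕1⊕0⊕1⊕0⊕0⊕0⊕1⊕0⊕0⊕1⊕1⊕0⊕0⊕1⊕1 = 0
s4 (pos 4,5,6,7,12,13,14,15,20,21,22,23,28,29,30,31): 0⊕0⊕0⊕1⊕0⊕0⊕0⊕1⊕0⊕0⊕1⊕1⊕1⊕1⊕1⊕1 = 0
s8 (pos 8,9,10,11,12,13,14,15,24,25,26,27,28,29,30,31): 0⊕0⊕0⊕0⊕0⊕0⊕0⊕1⊕0⊕1⊕0⊕0⊕1⊕1⊕1⊕1 = 0
s16 (pos 16,17,18,19,20,21,22,23,24,25,26,27,28,29,30,31): 1⊕1⊕0⊕0⊕0⊕0⊕1⊕1⊕0⊕1⊕0⊕0⊕1⊕1⊕1⊕1 = 1
Syndrome s16…s1 = 10000 → error at position 16.
Flip position 16: 0110001000000011100001101001111 → 0110001000000010100001101001111
Read data bits from positions 3,5,6,7,9,10,11,12,13,14,15,17,18,19,20,21,22,23,24,25,26,27,28,29,30,31: 10010000001100001101001111

10010000001100001101001111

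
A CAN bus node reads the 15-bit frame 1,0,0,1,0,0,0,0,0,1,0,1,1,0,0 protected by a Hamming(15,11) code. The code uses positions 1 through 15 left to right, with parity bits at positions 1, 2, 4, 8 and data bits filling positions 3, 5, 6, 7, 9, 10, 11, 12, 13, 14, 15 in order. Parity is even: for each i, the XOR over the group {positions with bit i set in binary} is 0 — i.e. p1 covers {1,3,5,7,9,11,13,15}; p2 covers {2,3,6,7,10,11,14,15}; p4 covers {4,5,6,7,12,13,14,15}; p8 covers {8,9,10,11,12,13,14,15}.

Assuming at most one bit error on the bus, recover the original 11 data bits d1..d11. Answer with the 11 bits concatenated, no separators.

00000101110

s1 (pos 1,3,5,7,9,11,13,15): 1⊕0⊕0⊕0⊕0⊕0⊕1⊕0 = 0
s2 (pos 2,3,6,7,10,11,14,15): 0⊕0⊕0⊕0⊕1⊕0⊕0⊕0 = 1
s4 (pos 4,5,6,7,12,13,14,15): 1⊕0⊕0⊕0⊕1⊕1⊕0⊕0 = 1
s8 (pos 8,9,10,11,12,13,14,15): 0⊕0⊕1⊕0⊕1⊕1⊕0⊕0 = 1
Syndrome s8…s1 = 1110 → error at position 14.
Flip position 14: 100100000101100 → 100100000101110
Read data bits from positions 3,5,6,7,9,10,11,12,13,14,15: 00000101110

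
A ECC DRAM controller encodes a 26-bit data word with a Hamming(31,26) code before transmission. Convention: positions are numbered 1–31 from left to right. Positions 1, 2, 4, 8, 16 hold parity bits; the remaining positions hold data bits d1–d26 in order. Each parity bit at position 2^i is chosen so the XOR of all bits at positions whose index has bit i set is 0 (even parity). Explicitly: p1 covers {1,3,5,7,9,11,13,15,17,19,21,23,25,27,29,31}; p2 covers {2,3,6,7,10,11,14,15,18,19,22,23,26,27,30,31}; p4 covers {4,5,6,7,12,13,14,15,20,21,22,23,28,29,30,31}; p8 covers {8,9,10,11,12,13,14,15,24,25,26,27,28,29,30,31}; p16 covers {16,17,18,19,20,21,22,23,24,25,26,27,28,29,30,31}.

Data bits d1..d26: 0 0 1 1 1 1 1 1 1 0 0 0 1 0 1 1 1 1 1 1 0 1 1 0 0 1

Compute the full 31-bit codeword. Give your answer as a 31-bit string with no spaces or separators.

1100011011111000010111111011001

Place data at non-parity positions: p1 p2 0 p4 0 1 1 p8 1 1 1 1 1 0 0 p16 0 1 0 1 1 1 1 1 1 0 1 1 0 0 1
p1 (pos 1,3,5,7,9,11,13,15,17,19,21,23,25,27,29,31): XOR of data positions = 0⊕0⊕1⊕1⊕1⊕1⊕0⊕0⊕0⊕1⊕1⊕1⊕1⊕0⊕1 = 1
p2 (pos 2,3,6,7,10,11,14,15,18,19,22,23,26,27,30,31): XOR of data positions = 0⊕1⊕1⊕1⊕1⊕0⊕0⊕1⊕0⊕1⊕1⊕0⊕1⊕0⊕1 = 1
p4 (pos 4,5,6,7,12,13,14,15,20,21,22,23,28,29,30,31): XOR of data positions = 0⊕1⊕1⊕1⊕1⊕0⊕0⊕1⊕1⊕1⊕1⊕1⊕0⊕0⊕1 = 0
p8 (pos 8,9,10,11,12,13,14,15,24,25,26,27,28,29,30,31): XOR of data positions = 1⊕1⊕1⊕1⊕1⊕0⊕0⊕1⊕1⊕0⊕1⊕1⊕0⊕0⊕1 = 0
p16 (pos 16,17,18,19,20,21,22,23,24,25,26,27,28,29,30,31): XOR of data positions = 0⊕1⊕0⊕1⊕1⊕1⊕1⊕1⊕1⊕0⊕1⊕1⊕0⊕0⊕1 = 0
Codeword: 1100011011111000010111111011001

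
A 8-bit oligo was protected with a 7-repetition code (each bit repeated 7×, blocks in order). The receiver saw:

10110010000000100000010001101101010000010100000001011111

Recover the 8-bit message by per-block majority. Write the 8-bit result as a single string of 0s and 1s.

Block 1 (1011001): 4 ones → 1
Block 2 (0000000): 0 ones → 0
Block 3 (1000000): 1 one → 0
Block 4 (1000110): 3 ones → 0
Block 5 (1101010): 4 ones → 1
Block 6 (0000101): 2 ones → 0
Block 7 (0000000): 0 ones → 0
Block 8 (1011111): 6 ones → 1

10001001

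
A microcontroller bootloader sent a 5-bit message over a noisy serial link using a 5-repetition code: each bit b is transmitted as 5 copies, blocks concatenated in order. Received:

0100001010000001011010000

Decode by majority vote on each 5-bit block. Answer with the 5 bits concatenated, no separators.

00010

Block 1 (01000): 1 one → 0
Block 2 (01010): 2 ones → 0
Block 3 (00000): 0 ones → 0
Block 4 (10110): 3 ones → 1
Block 5 (10000): 1 one → 0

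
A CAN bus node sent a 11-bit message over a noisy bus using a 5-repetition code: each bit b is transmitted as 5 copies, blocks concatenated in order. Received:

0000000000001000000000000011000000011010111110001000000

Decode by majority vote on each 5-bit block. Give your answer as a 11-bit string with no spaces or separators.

00000001100

Block 1 (00000): 0 ones → 0
Block 2 (00000): 0 ones → 0
Block 3 (00100): 1 one → 0
Block 4 (00000): 0 ones → 0
Block 5 (00000): 0 ones → 0
Block 6 (01100): 2 ones → 0
Block 7 (00000): 0 ones → 0
Block 8 (11010): 3 ones → 1
Block 9 (11111): 5 ones → 1
Block 10 (00010): 1 one → 0
Block 11 (00000): 0 ones → 0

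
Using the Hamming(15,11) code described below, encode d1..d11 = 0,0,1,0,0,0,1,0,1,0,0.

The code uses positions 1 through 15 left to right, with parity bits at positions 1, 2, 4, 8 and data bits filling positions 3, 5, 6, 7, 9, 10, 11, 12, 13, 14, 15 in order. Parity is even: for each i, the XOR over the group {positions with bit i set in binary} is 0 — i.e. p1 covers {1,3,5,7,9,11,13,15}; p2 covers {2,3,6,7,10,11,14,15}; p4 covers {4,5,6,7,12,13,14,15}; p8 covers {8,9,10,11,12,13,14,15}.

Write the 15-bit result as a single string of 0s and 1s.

000001000010100

Place data at non-parity positions: p1 p2 0 p4 0 1 0 p8 0 0 1 0 1 0 0
p1 (pos 1,3,5,7,9,11,13,15): XOR of data positions = 0⊕0⊕0⊕0⊕1⊕1⊕0 = 0
p2 (pos 2,3,6,7,10,11,14,15): XOR of data positions = 0⊕1⊕0⊕0⊕1⊕0⊕0 = 0
p4 (pos 4,5,6,7,12,13,14,15): XOR of data positions = 0⊕1⊕0⊕0⊕1⊕0⊕0 = 0
p8 (pos 8,9,10,11,12,13,14,15): XOR of data positions = 0⊕0⊕1⊕0⊕1⊕0⊕0 = 0
Codeword: 000001000010100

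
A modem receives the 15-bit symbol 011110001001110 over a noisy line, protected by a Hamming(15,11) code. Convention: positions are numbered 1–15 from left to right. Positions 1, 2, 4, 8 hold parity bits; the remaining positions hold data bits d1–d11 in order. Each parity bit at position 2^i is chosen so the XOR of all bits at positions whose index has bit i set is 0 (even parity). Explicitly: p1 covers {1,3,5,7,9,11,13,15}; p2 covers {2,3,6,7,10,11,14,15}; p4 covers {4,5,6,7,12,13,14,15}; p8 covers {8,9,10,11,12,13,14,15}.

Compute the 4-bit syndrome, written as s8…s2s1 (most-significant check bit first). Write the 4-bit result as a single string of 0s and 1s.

0110

s1 (pos 1,3,5,7,9,11,13,15): 0⊕1⊕1⊕0⊕1⊕0⊕1⊕0 = 0
s2 (pos 2,3,6,7,10,11,14,15): 1⊕1⊕0⊕0⊕0⊕0⊕1⊕0 = 1
s4 (pos 4,5,6,7,12,13,14,15): 1⊕1⊕0⊕0⊕1⊕1⊕1⊕0 = 1
s8 (pos 8,9,10,11,12,13,14,15): 0⊕1⊕0⊕0⊕1⊕1⊕1⊕0 = 0
Syndrome s8…s1 = 0110 → error at position 6.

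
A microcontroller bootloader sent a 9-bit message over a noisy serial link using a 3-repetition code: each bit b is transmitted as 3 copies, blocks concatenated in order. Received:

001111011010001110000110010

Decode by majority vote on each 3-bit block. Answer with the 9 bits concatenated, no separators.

Block 1 (001): 1 one → 0
Block 2 (111): 3 ones → 1
Block 3 (011): 2 ones → 1
Block 4 (010): 1 one → 0
Block 5 (001): 1 one → 0
Block 6 (110): 2 ones → 1
Block 7 (000): 0 ones → 0
Block 8 (110): 2 ones → 1
Block 9 (010): 1 one → 0

011001010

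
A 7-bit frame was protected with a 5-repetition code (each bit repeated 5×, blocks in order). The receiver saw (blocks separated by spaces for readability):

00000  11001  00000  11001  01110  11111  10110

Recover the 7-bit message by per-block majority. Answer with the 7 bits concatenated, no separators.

Block 1 (00000): 0 ones → 0
Block 2 (11001): 3 ones → 1
Block 3 (00000): 0 ones → 0
Block 4 (11001): 3 ones → 1
Block 5 (01110): 3 ones → 1
Block 6 (11111): 5 ones → 1
Block 7 (10110): 3 ones → 1

0101111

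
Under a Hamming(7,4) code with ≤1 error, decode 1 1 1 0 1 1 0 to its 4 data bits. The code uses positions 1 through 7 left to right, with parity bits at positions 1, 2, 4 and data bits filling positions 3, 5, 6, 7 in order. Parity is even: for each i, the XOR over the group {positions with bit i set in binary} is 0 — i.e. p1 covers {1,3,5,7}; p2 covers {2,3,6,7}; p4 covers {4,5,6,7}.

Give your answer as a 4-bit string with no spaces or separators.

0110

s1 (pos 1,3,5,7): 1⊕1⊕1⊕0 = 1
s2 (pos 2,3,6,7): 1⊕1⊕1⊕0 = 1
s4 (pos 4,5,6,7): 0⊕1⊕1⊕0 = 0
Syndrome s4…s1 = 011 → error at position 3.
Flip position 3: 1110110 → 1100110
Read data bits from positions 3,5,6,7: 0110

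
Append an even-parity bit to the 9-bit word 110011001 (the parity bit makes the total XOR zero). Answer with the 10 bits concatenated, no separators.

XOR of the 9 data bits: 1⊕1⊕0⊕0⊕1⊕1⊕0⊕0⊕1 = 1
Parity bit = 1 (so all 10 bits XOR to 0).

1100110011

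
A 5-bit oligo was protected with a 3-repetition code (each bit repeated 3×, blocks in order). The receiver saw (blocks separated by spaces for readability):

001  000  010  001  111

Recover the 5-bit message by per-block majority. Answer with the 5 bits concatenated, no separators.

Block 1 (001): 1 one → 0
Block 2 (000): 0 ones → 0
Block 3 (010): 1 one → 0
Block 4 (001): 1 one → 0
Block 5 (111): 3 ones → 1

00001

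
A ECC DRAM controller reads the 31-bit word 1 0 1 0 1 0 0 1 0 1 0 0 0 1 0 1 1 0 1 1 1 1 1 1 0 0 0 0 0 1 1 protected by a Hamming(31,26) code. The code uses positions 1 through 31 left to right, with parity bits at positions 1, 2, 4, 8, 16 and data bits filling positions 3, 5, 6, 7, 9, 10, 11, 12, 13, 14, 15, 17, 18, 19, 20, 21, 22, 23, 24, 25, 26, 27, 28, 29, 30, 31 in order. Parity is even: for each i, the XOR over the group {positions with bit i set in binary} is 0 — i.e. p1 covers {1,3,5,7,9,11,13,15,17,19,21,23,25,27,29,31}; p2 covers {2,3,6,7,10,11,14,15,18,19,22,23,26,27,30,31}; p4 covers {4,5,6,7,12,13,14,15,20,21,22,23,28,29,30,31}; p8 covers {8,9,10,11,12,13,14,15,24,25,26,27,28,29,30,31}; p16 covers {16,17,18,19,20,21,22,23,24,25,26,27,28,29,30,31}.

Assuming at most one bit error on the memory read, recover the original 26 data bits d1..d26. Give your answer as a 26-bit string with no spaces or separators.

s1 (pos 1,3,5,7,9,11,13,15,17,19,21,23,25,27,29,31): 1⊕1⊕1⊕0⊕0⊕0⊕0⊕0⊕1⊕1⊕1⊕1⊕0⊕0⊕0⊕1 = 0
s2 (pos 2,3,6,7,10,11,14,15,18,19,22,23,26,27,30,31): 0⊕1⊕0⊕0⊕1⊕0⊕1⊕0⊕0⊕1⊕1⊕1⊕0⊕0⊕1⊕1 = 0
s4 (pos 4,5,6,7,12,13,14,15,20,21,22,23,28,29,30,31): 0⊕1⊕0⊕0⊕0⊕0⊕1⊕0⊕1⊕1⊕1⊕1⊕0⊕0⊕1⊕1 = 0
s8 (pos 8,9,10,11,12,13,14,15,24,25,26,27,28,29,30,31): 1⊕0⊕1⊕0⊕0⊕0⊕1⊕0⊕1⊕0⊕0⊕0⊕0⊕0⊕1⊕1 = 0
s16 (pos 16,17,18,19,20,21,22,23,24,25,26,27,28,29,30,31): 1⊕1⊕0⊕1⊕1⊕1⊕1⊕1⊕1⊕0⊕0⊕0⊕0⊕0⊕1⊕1 = 0
Syndrome s16…s1 = 00000 → no error.
Read data bits from positions 3,5,6,7,9,10,11,12,13,14,15,17,18,19,20,21,22,23,24,25,26,27,28,29,30,31: 11000100010101111110000011

11000100010101111110000011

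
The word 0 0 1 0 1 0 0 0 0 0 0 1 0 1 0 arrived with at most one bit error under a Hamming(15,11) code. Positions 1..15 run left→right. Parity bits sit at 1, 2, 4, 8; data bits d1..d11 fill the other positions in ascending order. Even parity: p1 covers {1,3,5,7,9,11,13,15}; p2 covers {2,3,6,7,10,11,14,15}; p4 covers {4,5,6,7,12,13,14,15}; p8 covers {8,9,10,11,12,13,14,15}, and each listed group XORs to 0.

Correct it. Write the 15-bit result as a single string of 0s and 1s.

s1 (pos 1,3,5,7,9,11,13,15): 0⊕1⊕1⊕0⊕0⊕0⊕0⊕0 = 0
s2 (pos 2,3,6,7,10,11,14,15): 0⊕1⊕0⊕0⊕0⊕0⊕1⊕0 = 0
s4 (pos 4,5,6,7,12,13,14,15): 0⊕1⊕0⊕0⊕1⊕0⊕1⊕0 = 1
s8 (pos 8,9,10,11,12,13,14,15): 0⊕0⊕0⊕0⊕1⊕0⊕1⊕0 = 0
Syndrome s8…s1 = 0100 → error at position 4.
Flip position 4: 001010000001010 → 001110000001010

001110000001010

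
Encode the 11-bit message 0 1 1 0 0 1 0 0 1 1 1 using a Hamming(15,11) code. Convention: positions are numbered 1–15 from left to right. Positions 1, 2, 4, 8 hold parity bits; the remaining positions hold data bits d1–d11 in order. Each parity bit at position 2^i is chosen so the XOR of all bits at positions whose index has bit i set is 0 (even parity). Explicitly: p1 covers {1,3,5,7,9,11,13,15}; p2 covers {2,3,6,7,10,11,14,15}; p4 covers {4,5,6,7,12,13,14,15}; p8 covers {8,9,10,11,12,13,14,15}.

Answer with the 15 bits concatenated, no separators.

100111000100111

Place data at non-parity positions: p1 p2 0 p4 1 1 0 p8 0 1 0 0 1 1 1
p1 (pos 1,3,5,7,9,11,13,15): XOR of data positions = 0⊕1⊕0⊕0⊕0⊕1⊕1 = 1
p2 (pos 2,3,6,7,10,11,14,15): XOR of data positions = 0⊕1⊕0⊕1⊕0⊕1⊕1 = 0
p4 (pos 4,5,6,7,12,13,14,15): XOR of data positions = 1⊕1⊕0⊕0⊕1⊕1⊕1 = 1
p8 (pos 8,9,10,11,12,13,14,15): XOR of data positions = 0⊕1⊕0⊕0⊕1⊕1⊕1 = 0
Codeword: 100111000100111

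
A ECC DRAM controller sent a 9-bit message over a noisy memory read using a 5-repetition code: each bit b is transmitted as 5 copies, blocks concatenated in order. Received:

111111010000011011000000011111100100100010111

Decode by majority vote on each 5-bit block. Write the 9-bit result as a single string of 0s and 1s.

Block 1 (11111): 5 ones → 1
Block 2 (10100): 2 ones → 0
Block 3 (00011): 2 ones → 0
Block 4 (01100): 2 ones → 0
Block 5 (00000): 0 ones → 0
Block 6 (11111): 5 ones → 1
Block 7 (10010): 2 ones → 0
Block 8 (01000): 1 one → 0
Block 9 (10111): 4 ones → 1

100001001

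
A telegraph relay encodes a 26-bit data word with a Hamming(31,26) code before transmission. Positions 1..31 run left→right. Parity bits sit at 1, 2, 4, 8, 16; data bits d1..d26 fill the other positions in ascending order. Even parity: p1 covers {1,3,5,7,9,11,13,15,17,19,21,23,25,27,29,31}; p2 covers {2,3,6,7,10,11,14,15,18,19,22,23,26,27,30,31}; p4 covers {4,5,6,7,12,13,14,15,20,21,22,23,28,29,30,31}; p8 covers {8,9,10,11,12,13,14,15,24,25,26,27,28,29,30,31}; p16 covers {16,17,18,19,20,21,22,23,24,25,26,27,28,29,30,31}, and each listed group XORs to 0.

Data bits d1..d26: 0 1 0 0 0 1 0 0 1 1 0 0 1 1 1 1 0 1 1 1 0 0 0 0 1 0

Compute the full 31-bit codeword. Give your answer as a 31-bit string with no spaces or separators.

0001100001001100011110111000010

Place data at non-parity positions: p1 p2 0 p4 1 0 0 p8 0 1 0 0 1 1 0 p16 0 1 1 1 1 0 1 1 1 0 0 0 0 1 0
p1 (pos 1,3,5,7,9,11,13,15,17,19,21,23,25,27,29,31): XOR of data positions = 0⊕1⊕0⊕0⊕0⊕1⊕0⊕0⊕1⊕1⊕1⊕1⊕0⊕0⊕0 = 0
p2 (pos 2,3,6,7,10,11,14,15,18,19,22,23,26,27,30,31): XOR of data positions = 0⊕0⊕0⊕1⊕0⊕1⊕0⊕1⊕1⊕0⊕1⊕0⊕0⊕1⊕0 = 0
p4 (pos 4,5,6,7,12,13,14,15,20,21,22,23,28,29,30,31): XOR of data positions = 1⊕0⊕0⊕0⊕1⊕1⊕0⊕1⊕1⊕0⊕1⊕0⊕0⊕1⊕0 = 1
p8 (pos 8,9,10,11,12,13,14,15,24,25,26,27,28,29,30,31): XOR of data positions = 0⊕1⊕0⊕0⊕1⊕1⊕0⊕1⊕1⊕0⊕0⊕0⊕0⊕1⊕0 = 0
p16 (pos 16,17,18,19,20,21,22,23,24,25,26,27,28,29,30,31): XOR of data positions = 0⊕1⊕1⊕1⊕1⊕0⊕1⊕1⊕1⊕0⊕0⊕0⊕0⊕1⊕0 = 0
Codeword: 0001100001001100011110111000010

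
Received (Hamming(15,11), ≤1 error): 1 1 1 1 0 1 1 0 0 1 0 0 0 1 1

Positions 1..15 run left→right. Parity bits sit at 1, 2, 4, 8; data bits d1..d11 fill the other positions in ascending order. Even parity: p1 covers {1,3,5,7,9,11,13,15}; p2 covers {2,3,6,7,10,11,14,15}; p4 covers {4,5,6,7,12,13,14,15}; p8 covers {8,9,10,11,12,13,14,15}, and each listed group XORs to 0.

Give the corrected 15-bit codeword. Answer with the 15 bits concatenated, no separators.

s1 (pos 1,3,5,7,9,11,13,15): 1⊕1⊕0⊕1⊕0⊕0⊕0⊕1 = 0
s2 (pos 2,3,6,7,10,11,14,15): 1⊕1⊕1⊕1⊕1⊕0⊕1⊕1 = 1
s4 (pos 4,5,6,7,12,13,14,15): 1⊕0⊕1⊕1⊕0⊕0⊕1⊕1 = 1
s8 (pos 8,9,10,11,12,13,14,15): 0⊕0⊕1⊕0⊕0⊕0⊕1⊕1 = 1
Syndrome s8…s1 = 1110 → error at position 14.
Flip position 14: 111101100100011 → 111101100100001

111101100100001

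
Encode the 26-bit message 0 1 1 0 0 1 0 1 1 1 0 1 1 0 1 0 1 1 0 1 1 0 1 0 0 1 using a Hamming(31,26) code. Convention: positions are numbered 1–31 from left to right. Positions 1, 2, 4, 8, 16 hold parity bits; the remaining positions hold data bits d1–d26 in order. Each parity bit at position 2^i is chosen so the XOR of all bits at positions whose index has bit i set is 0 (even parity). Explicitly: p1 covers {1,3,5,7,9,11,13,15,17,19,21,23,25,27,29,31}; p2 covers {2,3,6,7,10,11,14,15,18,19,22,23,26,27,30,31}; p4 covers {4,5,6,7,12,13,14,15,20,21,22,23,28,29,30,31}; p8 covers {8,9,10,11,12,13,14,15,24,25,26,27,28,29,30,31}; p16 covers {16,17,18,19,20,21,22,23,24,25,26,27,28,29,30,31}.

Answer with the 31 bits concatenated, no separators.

0000110001011101110101101101001

Place data at non-parity positions: p1 p2 0 p4 1 1 0 p8 0 1 0 1 1 1 0 p16 1 1 0 1 0 1 1 0 1 1 0 1 0 0 1
p1 (pos 1,3,5,7,9,11,13,15,17,19,21,23,25,27,29,31): XOR of data positions = 0⊕1⊕0⊕0⊕0⊕1⊕0⊕1⊕0⊕0⊕1⊕1⊕0⊕0⊕1 = 0
p2 (pos 2,3,6,7,10,11,14,15,18,19,22,23,26,27,30,31): XOR of data positions = 0⊕1⊕0⊕1⊕0⊕1⊕0⊕1⊕0⊕1⊕1⊕1⊕0⊕0⊕1 = 0
p4 (pos 4,5,6,7,12,13,14,15,20,21,22,23,28,29,30,31): XOR of data positions = 1⊕1⊕0⊕1⊕1⊕1⊕0⊕1⊕0⊕1⊕1⊕1⊕0⊕0⊕1 = 0
p8 (pos 8,9,10,11,12,13,14,15,24,25,26,27,28,29,30,31): XOR of data positions = 0⊕1⊕0⊕1⊕1⊕1⊕0⊕0⊕1⊕1⊕0⊕1⊕0⊕0⊕1 = 0
p16 (pos 16,17,18,19,20,21,22,23,24,25,26,27,28,29,30,31): XOR of data positions = 1⊕1⊕0⊕1⊕0⊕1⊕1⊕0⊕1⊕1⊕0⊕1⊕0⊕0⊕1 = 1
Codeword: 0000110001011101110101101101001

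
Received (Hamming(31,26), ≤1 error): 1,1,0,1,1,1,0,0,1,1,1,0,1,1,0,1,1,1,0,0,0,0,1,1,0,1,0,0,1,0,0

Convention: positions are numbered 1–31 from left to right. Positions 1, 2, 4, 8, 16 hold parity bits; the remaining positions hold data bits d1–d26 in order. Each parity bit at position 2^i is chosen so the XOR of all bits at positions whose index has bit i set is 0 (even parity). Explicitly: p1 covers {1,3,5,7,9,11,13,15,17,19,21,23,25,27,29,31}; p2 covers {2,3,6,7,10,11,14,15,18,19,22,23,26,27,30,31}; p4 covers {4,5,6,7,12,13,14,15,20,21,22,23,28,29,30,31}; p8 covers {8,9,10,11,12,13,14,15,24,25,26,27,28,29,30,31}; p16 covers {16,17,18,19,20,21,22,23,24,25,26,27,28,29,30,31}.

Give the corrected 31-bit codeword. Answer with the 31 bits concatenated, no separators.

s1 (pos 1,3,5,7,9,11,13,15,17,19,21,23,25,27,29,31): 1⊕0⊕1⊕0⊕1⊕1⊕1⊕0⊕1⊕0⊕0⊕1⊕0⊕0⊕1⊕0 = 0
s2 (pos 2,3,6,7,10,11,14,15,18,19,22,23,26,27,30,31): 1⊕0⊕1⊕0⊕1⊕1⊕1⊕0⊕1⊕0⊕0⊕1⊕1⊕0⊕0⊕0 = 0
s4 (pos 4,5,6,7,12,13,14,15,20,21,22,23,28,29,30,31): 1⊕1⊕1⊕0⊕0⊕1⊕1⊕0⊕0⊕0⊕0⊕1⊕0⊕1⊕0⊕0 = 1
s8 (pos 8,9,10,11,12,13,14,15,24,25,26,27,28,29,30,31): 0⊕1⊕1⊕1⊕0⊕1⊕1⊕0⊕1⊕0⊕1⊕0⊕0⊕1⊕0⊕0 = 0
s16 (pos 16,17,18,19,20,21,22,23,24,25,26,27,28,29,30,31): 1⊕1⊕1⊕0⊕0⊕0⊕0⊕1⊕1⊕0⊕1⊕0⊕0⊕1⊕0⊕0 = 1
Syndrome s16…s1 = 10100 → error at position 20.
Flip position 20: 1101110011101101110000110100100 → 1101110011101101110100110100100

1101110011101101110100110100100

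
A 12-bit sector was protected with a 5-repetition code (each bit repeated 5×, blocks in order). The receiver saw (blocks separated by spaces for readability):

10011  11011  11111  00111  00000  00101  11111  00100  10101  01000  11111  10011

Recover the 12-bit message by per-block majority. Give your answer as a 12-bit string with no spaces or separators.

111100101011

Block 1 (10011): 3 ones → 1
Block 2 (11011): 4 ones → 1
Block 3 (11111): 5 ones → 1
Block 4 (00111): 3 ones → 1
Block 5 (00000): 0 ones → 0
Block 6 (00101): 2 ones → 0
Block 7 (11111): 5 ones → 1
Block 8 (00100): 1 one → 0
Block 9 (10101): 3 ones → 1
Block 10 (01000): 1 one → 0
Block 11 (11111): 5 ones → 1
Block 12 (10011): 3 ones → 1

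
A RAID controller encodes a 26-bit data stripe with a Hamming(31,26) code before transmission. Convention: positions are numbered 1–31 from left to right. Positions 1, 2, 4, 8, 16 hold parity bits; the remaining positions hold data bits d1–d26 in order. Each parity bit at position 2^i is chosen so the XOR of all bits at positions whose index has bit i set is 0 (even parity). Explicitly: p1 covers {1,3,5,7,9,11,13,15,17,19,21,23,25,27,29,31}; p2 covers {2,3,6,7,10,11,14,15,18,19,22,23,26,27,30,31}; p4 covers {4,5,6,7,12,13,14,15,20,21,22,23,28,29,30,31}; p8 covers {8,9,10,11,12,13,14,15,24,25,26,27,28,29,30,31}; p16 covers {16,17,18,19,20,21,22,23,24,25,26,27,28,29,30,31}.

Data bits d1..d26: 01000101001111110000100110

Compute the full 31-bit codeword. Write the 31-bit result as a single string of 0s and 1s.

0001100001010010111110000100110

Place data at non-parity positions: p1 p2 0 p4 1 0 0 p8 0 1 0 1 0 0 1 p16 1 1 1 1 1 0 0 0 0 1 0 0 1 1 0
p1 (pos 1,3,5,7,9,11,13,15,17,19,21,23,25,27,29,31): XOR of data positions = 0⊕1⊕0⊕0⊕0⊕0⊕1⊕1⊕1⊕1⊕0⊕0⊕0⊕1⊕0 = 0
p2 (pos 2,3,6,7,10,11,14,15,18,19,22,23,26,27,30,31): XOR of data positions = 0⊕0⊕0⊕1⊕0⊕0⊕1⊕1⊕1⊕0⊕0⊕1⊕0⊕1⊕0 = 0
p4 (pos 4,5,6,7,12,13,14,15,20,21,22,23,28,29,30,31): XOR of data positions = 1⊕0⊕0⊕1⊕0⊕0⊕1⊕1⊕1⊕0⊕0⊕0⊕1⊕1⊕0 = 1
p8 (pos 8,9,10,11,12,13,14,15,24,25,26,27,28,29,30,31): XOR of data positions = 0⊕1⊕0⊕1⊕0⊕0⊕1⊕0⊕0⊕1⊕0⊕0⊕1⊕1⊕0 = 0
p16 (pos 16,17,18,19,20,21,22,23,24,25,26,27,28,29,30,31): XOR of data positions = 1⊕1⊕1⊕1⊕1⊕0⊕0⊕0⊕0⊕1⊕0⊕0⊕1⊕1⊕0 = 0
Codeword: 0001100001010010111110000100110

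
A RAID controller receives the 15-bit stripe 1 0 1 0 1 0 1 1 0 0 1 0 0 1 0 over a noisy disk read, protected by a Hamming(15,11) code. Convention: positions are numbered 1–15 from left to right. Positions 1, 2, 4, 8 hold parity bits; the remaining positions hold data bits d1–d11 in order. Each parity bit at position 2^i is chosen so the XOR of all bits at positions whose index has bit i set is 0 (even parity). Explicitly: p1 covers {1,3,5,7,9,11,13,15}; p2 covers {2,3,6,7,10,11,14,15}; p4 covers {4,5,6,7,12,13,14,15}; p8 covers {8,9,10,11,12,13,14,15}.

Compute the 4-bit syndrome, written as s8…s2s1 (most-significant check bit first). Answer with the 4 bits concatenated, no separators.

1101

s1 (pos 1,3,5,7,9,11,13,15): 1⊕1⊕1⊕1⊕0⊕1⊕0⊕0 = 1
s2 (pos 2,3,6,7,10,11,14,15): 0⊕1⊕0⊕1⊕0⊕1⊕1⊕0 = 0
s4 (pos 4,5,6,7,12,13,14,15): 0⊕1⊕0⊕1⊕0⊕0⊕1⊕0 = 1
s8 (pos 8,9,10,11,12,13,14,15): 1⊕0⊕0⊕1⊕0⊕0⊕1⊕0 = 1
Syndrome s8…s1 = 1101 → error at position 13.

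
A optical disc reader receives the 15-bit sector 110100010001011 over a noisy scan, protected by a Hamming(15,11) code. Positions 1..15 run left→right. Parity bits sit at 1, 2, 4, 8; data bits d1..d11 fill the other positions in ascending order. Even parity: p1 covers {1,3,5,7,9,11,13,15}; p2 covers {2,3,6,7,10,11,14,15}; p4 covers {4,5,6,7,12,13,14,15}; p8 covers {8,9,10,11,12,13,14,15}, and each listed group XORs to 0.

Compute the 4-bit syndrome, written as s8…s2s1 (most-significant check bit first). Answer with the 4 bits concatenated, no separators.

s1 (pos 1,3,5,7,9,11,13,15): 1⊕0⊕0⊕0⊕0⊕0⊕0⊕1 = 0
s2 (pos 2,3,6,7,10,11,14,15): 1⊕0⊕0⊕0⊕0⊕0⊕1⊕1 = 1
s4 (pos 4,5,6,7,12,13,14,15): 1⊕0⊕0⊕0⊕1⊕0⊕1⊕1 = 0
s8 (pos 8,9,10,11,12,13,14,15): 1⊕0⊕0⊕0⊕1⊕0⊕1⊕1 = 0
Syndrome s8…s1 = 0010 → error at position 2.

0010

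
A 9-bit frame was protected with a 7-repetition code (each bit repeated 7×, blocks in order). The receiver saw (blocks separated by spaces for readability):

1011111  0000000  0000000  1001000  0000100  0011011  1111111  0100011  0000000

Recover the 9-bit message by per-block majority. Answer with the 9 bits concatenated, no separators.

100001100

Block 1 (1011111): 6 ones → 1
Block 2 (0000000): 0 ones → 0
Block 3 (0000000): 0 ones → 0
Block 4 (1001000): 2 ones → 0
Block 5 (0000100): 1 one → 0
Block 6 (0011011): 4 ones → 1
Block 7 (1111111): 7 ones → 1
Block 8 (0100011): 3 ones → 0
Block 9 (0000000): 0 ones → 0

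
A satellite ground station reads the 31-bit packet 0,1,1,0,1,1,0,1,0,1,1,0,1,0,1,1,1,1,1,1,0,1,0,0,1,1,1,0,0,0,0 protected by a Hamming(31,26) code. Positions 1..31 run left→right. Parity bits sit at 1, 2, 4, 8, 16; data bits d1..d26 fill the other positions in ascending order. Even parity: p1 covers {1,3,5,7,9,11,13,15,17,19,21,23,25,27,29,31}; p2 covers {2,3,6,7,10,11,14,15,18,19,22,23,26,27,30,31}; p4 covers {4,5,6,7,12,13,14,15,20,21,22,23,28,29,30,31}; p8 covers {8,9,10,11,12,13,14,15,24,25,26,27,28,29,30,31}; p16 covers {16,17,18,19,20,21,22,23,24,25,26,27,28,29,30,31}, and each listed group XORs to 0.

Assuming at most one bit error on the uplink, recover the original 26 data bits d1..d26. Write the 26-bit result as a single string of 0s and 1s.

s1 (pos 1,3,5,7,9,11,13,15,17,19,21,23,25,27,29,31): 0⊕1⊕1⊕0⊕0⊕1⊕1⊕1⊕1⊕1⊕0⊕0⊕1⊕1⊕0⊕0 = 1
s2 (pos 2,3,6,7,10,11,14,15,18,19,22,23,26,27,30,31): 1⊕1⊕1⊕0⊕1⊕1⊕0⊕1⊕1⊕1⊕1⊕0⊕1⊕1⊕0⊕0 = 1
s4 (pos 4,5,6,7,12,13,14,15,20,21,22,23,28,29,30,31): 0⊕1⊕1⊕0⊕0⊕1⊕0⊕1⊕1⊕0⊕1⊕0⊕0⊕0⊕0⊕0 = 0
s8 (pos 8,9,10,11,12,13,14,15,24,25,26,27,28,29,30,31): 1⊕0⊕1⊕1⊕0⊕1⊕0⊕1⊕0⊕1⊕1⊕1⊕0⊕0⊕0⊕0 = 0
s16 (pos 16,17,18,19,20,21,22,23,24,25,26,27,28,29,30,31): 1⊕1⊕1⊕1⊕1⊕0⊕1⊕0⊕0⊕1⊕1⊕1⊕0⊕0⊕0⊕0 = 1
Syndrome s16…s1 = 10011 → error at position 19.
Flip position 19: 0110110101101011111101001110000 → 0110110101101011110101001110000
Read data bits from positions 3,5,6,7,9,10,11,12,13,14,15,17,18,19,20,21,22,23,24,25,26,27,28,29,30,31: 11100110101110101001110000

11100110101110101001110000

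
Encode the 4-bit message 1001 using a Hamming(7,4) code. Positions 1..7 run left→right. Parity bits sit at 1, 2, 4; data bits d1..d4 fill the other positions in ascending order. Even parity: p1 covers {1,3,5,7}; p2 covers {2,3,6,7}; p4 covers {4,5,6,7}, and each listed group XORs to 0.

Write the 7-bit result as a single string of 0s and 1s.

0011001

Place data at non-parity positions: p1 p2 1 p4 0 0 1
p1 (pos 1,3,5,7): XOR of data positions = 1⊕0⊕1 = 0
p2 (pos 2,3,6,7): XOR of data positions = 1⊕0⊕1 = 0
p4 (pos 4,5,6,7): XOR of data positions = 0⊕0⊕1 = 1
Codeword: 0011001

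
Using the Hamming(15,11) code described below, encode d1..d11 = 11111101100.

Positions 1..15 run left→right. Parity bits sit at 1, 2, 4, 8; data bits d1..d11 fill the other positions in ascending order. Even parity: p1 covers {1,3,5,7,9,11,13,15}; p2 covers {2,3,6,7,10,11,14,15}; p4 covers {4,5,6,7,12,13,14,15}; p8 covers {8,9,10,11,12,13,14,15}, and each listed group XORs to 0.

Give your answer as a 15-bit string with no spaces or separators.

Place data at non-parity positions: p1 p2 1 p4 1 1 1 p8 1 1 0 1 1 0 0
p1 (pos 1,3,5,7,9,11,13,15): XOR of data positions = 1⊕1⊕1⊕1⊕0⊕1⊕0 = 1
p2 (pos 2,3,6,7,10,11,14,15): XOR of data positions = 1⊕1⊕1⊕1⊕0⊕0⊕0 = 0
p4 (pos 4,5,6,7,12,13,14,15): XOR of data positions = 1⊕1⊕1⊕1⊕1⊕0⊕0 = 1
p8 (pos 8,9,10,11,12,13,14,15): XOR of data positions = 1⊕1⊕0⊕1⊕1⊕0⊕0 = 0
Codeword: 101111101101100

101111101101100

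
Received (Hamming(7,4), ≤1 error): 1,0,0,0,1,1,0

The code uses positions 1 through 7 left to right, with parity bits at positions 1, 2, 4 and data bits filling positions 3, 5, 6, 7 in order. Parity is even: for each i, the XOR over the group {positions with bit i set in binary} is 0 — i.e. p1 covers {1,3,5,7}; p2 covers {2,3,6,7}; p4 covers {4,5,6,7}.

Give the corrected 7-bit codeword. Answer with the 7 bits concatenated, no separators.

1100110

s1 (pos 1,3,5,7): 1⊕0⊕1⊕0 = 0
s2 (pos 2,3,6,7): 0⊕0⊕1⊕0 = 1
s4 (pos 4,5,6,7): 0⊕1⊕1⊕0 = 0
Syndrome s4…s1 = 010 → error at position 2.
Flip position 2: 1000110 → 1100110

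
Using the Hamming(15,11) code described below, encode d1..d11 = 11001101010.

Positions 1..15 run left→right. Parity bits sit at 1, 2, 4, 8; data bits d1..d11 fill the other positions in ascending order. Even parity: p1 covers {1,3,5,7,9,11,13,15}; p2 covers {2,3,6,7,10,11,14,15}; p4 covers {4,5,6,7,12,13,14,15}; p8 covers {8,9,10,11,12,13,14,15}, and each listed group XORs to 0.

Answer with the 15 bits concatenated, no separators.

111110001101010

Place data at non-parity positions: p1 p2 1 p4 1 0 0 p8 1 1 0 1 0 1 0
p1 (pos 1,3,5,7,9,11,13,15): XOR of data positions = 1⊕1⊕0⊕1⊕0⊕0⊕0 = 1
p2 (pos 2,3,6,7,10,11,14,15): XOR of data positions = 1⊕0⊕0⊕1⊕0⊕1⊕0 = 1
p4 (pos 4,5,6,7,12,13,14,15): XOR of data positions = 1⊕0⊕0⊕1⊕0⊕1⊕0 = 1
p8 (pos 8,9,10,11,12,13,14,15): XOR of data positions = 1⊕1⊕0⊕1⊕0⊕1⊕0 = 0
Codeword: 111110001101010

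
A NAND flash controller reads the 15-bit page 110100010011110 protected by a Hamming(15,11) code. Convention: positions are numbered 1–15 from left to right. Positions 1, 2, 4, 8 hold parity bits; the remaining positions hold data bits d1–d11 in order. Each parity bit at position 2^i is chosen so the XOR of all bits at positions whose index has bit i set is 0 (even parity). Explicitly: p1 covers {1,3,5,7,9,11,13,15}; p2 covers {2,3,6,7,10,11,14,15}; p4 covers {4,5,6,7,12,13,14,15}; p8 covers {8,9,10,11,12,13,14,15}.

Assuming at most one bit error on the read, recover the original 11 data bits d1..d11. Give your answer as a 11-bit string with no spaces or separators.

s1 (pos 1,3,5,7,9,11,13,15): 1⊕0⊕0⊕0⊕0⊕1⊕1⊕0 = 1
s2 (pos 2,3,6,7,10,11,14,15): 1⊕0⊕0⊕0⊕0⊕1⊕1⊕0 = 1
s4 (pos 4,5,6,7,12,13,14,15): 1⊕0⊕0⊕0⊕1⊕1⊕1⊕0 = 0
s8 (pos 8,9,10,11,12,13,14,15): 1⊕0⊕0⊕1⊕1⊕1⊕1⊕0 = 1
Syndrome s8…s1 = 1011 → error at position 11.
Flip position 11: 110100010011110 → 110100010001110
Read data bits from positions 3,5,6,7,9,10,11,12,13,14,15: 00000001110

00000001110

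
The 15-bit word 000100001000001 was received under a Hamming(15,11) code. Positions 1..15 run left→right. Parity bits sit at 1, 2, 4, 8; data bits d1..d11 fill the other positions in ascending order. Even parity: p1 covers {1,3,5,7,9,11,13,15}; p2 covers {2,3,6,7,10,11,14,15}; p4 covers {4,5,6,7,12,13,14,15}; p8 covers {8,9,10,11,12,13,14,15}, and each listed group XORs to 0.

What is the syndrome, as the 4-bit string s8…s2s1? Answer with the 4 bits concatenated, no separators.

s1 (pos 1,3,5,7,9,11,13,15): 0⊕0⊕0⊕0⊕1⊕0⊕0⊕1 = 0
s2 (pos 2,3,6,7,10,11,14,15): 0⊕0⊕0⊕0⊕0⊕0⊕0⊕1 = 1
s4 (pos 4,5,6,7,12,13,14,15): 1⊕0⊕0⊕0⊕0⊕0⊕0⊕1 = 0
s8 (pos 8,9,10,11,12,13,14,15): 0⊕1⊕0⊕0⊕0⊕0⊕0⊕1 = 0
Syndrome s8…s1 = 0010 → error at position 2.

0010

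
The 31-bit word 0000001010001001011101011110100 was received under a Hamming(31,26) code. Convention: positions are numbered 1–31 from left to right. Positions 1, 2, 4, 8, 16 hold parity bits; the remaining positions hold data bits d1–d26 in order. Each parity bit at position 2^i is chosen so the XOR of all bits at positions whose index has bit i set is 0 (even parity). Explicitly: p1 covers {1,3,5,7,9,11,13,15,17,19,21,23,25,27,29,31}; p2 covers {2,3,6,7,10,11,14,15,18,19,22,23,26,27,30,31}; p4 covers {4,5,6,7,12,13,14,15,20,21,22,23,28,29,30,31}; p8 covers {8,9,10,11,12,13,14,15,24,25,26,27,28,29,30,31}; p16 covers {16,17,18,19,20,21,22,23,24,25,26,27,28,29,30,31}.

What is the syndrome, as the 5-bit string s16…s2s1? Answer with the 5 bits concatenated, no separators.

01101

s1 (pos 1,3,5,7,9,11,13,15,17,19,21,23,25,27,29,31): 0⊕0⊕0⊕1⊕1⊕0⊕1⊕0⊕0⊕1⊕0⊕0⊕1⊕1⊕1⊕0 = 1
s2 (pos 2,3,6,7,10,11,14,15,18,19,22,23,26,27,30,31): 0⊕0⊕0⊕1⊕0⊕0⊕0⊕0⊕1⊕1⊕1⊕0⊕1⊕1⊕0⊕0 = 0
s4 (pos 4,5,6,7,12,13,14,15,20,21,22,23,28,29,30,31): 0⊕0⊕0⊕1⊕0⊕1⊕0⊕0⊕1⊕0⊕1⊕0⊕0⊕1⊕0⊕0 = 1
s8 (pos 8,9,10,11,12,13,14,15,24,25,26,27,28,29,30,31): 0⊕1⊕0⊕0⊕0⊕1⊕0⊕0⊕1⊕1⊕1⊕1⊕0⊕1⊕0⊕0 = 1
s16 (pos 16,17,18,19,20,21,22,23,24,25,26,27,28,29,30,31): 1⊕0⊕1⊕1⊕1⊕0⊕1⊕0⊕1⊕1⊕1⊕1⊕0⊕1⊕0⊕0 = 0
Syndrome s16…s1 = 01101 → error at position 13.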